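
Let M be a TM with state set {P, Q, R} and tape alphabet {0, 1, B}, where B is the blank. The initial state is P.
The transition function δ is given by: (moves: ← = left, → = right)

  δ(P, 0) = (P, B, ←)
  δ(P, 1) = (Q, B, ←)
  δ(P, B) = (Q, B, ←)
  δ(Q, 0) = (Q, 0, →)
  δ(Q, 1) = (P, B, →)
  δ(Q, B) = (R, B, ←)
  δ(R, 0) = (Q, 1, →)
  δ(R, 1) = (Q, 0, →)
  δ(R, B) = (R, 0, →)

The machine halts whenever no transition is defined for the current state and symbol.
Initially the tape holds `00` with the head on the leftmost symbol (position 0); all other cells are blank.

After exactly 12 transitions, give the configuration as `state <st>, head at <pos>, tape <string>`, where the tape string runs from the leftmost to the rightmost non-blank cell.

state Q, head at 2, tape 00001

state=P head=0 tape=BBB[0]0B   (P,0)→(P,B,←)
state=P head=-1 tape=BB[B]B0B   (P,B)→(Q,B,←)
state=Q head=-2 tape=B[B]BB0B   (Q,B)→(R,B,←)
state=R head=-3 tape=[B]BBB0B   (R,B)→(R,0,→)
state=R head=-2 tape=0[B]BB0B   (R,B)→(R,0,→)
state=R head=-1 tape=00[B]B0B   (R,B)→(R,0,→)
state=R head=0 tape=000[B]0B   (R,B)→(R,0,→)
state=R head=1 tape=0000[0]B   (R,0)→(Q,1,→)
state=Q head=2 tape=00001[B]   (Q,B)→(R,B,←)
state=R head=1 tape=0000[1]B   (R,1)→(Q,0,→)
state=Q head=2 tape=00000[B]   (Q,B)→(R,B,←)
state=R head=1 tape=0000[0]B   (R,0)→(Q,1,→)
state=Q head=2 tape=00001[B]
After 12 steps: state Q, head at 2, tape 00001.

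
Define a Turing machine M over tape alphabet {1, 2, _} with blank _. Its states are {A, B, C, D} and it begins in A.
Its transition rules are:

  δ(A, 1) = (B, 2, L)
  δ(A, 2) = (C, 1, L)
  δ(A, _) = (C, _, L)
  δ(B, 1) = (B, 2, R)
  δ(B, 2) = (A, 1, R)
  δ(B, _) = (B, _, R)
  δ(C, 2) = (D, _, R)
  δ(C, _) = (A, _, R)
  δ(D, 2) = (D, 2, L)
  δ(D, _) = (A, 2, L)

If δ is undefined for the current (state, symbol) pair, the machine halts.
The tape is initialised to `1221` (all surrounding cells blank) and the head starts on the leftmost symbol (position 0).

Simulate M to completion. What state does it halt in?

C

A | _[1]221   read 1 → write 2, move L, go to B
B | [_]2221   read _ → write _, move R, go to B
B | _[2]221   read 2 → write 1, move R, go to A
A | _1[2]21   read 2 → write 1, move L, go to C
C | _[1]121
No transition is defined for (C, 1); M halts in state C.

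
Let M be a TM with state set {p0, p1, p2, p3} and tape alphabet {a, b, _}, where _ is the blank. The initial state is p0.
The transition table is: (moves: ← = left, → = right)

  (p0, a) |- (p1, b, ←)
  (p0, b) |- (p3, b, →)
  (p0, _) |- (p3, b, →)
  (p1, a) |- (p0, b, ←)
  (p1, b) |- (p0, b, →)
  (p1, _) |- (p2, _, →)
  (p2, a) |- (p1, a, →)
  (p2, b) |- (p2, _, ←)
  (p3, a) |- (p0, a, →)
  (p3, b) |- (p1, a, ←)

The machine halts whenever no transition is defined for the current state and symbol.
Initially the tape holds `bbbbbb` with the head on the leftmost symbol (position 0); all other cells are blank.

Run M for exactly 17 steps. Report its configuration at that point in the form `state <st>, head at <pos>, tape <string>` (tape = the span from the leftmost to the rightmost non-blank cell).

p0 | [b]bbbbb   read b → write b, move →, go to p3
p3 | b[b]bbbb   read b → write a, move ←, go to p1
p1 | [b]abbbb   read b → write b, move →, go to p0
p0 | b[a]bbbb   read a → write b, move ←, go to p1
p1 | [b]bbbbb   read b → write b, move →, go to p0
p0 | b[b]bbbb   read b → write b, move →, go to p3
p3 | bb[b]bbb   read b → write a, move ←, go to p1
p1 | b[b]abbb   read b → write b, move →, go to p0
p0 | bb[a]bbb   read a → write b, move ←, go to p1
p1 | b[b]bbbb   read b → write b, move →, go to p0
p0 | bb[b]bbb   read b → write b, move →, go to p3
p3 | bbb[b]bb   read b → write a, move ←, go to p1
p1 | bb[b]abb   read b → write b, move →, go to p0
p0 | bbb[a]bb   read a → write b, move ←, go to p1
p1 | bb[b]bbb   read b → write b, move →, go to p0
p0 | bbb[b]bb   read b → write b, move →, go to p3
p3 | bbbb[b]b   read b → write a, move ←, go to p1
p1 | bbb[b]ab
After 17 steps: state p1, head at 3, tape bbbbab.

state p1, head at 3, tape bbbbab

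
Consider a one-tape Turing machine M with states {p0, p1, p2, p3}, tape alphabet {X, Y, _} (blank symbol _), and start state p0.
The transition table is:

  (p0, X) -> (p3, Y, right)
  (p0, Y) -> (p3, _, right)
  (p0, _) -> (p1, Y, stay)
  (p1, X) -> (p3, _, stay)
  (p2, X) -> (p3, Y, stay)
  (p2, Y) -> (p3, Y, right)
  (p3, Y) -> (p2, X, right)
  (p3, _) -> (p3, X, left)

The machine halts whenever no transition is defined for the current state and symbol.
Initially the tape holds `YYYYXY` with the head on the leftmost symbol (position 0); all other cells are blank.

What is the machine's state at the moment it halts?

state=p0 head=0 tape=[Y]YYYXY__   (p0,Y)→(p3,_,right)
state=p3 head=1 tape=_[Y]YYXY__   (p3,Y)→(p2,X,right)
state=p2 head=2 tape=_X[Y]YXY__   (p2,Y)→(p3,Y,right)
state=p3 head=3 tape=_XY[Y]XY__   (p3,Y)→(p2,X,right)
state=p2 head=4 tape=_XYX[X]Y__   (p2,X)→(p3,Y,stay)
state=p3 head=4 tape=_XYX[Y]Y__   (p3,Y)→(p2,X,right)
state=p2 head=5 tape=_XYXX[Y]__   (p2,Y)→(p3,Y,right)
state=p3 head=6 tape=_XYXXY[_]_   (p3,_)→(p3,X,left)
state=p3 head=5 tape=_XYXX[Y]X_   (p3,Y)→(p2,X,right)
state=p2 head=6 tape=_XYXXX[X]_   (p2,X)→(p3,Y,stay)
state=p3 head=6 tape=_XYXXX[Y]_   (p3,Y)→(p2,X,right)
state=p2 head=7 tape=_XYXXXX[_]
No transition is defined for (p2, _); M halts in state p2.

p2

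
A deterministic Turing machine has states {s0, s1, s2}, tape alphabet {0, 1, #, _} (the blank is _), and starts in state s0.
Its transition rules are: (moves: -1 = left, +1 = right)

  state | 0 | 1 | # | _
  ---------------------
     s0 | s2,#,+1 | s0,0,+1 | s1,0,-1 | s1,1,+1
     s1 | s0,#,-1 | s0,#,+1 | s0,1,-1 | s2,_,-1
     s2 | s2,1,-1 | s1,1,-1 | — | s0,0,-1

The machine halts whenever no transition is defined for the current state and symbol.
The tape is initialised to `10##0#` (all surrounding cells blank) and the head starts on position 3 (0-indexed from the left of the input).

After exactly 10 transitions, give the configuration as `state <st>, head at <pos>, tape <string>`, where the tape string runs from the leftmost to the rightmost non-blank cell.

state=s0 head=3 tape=10#[#]0#   (s0,#)→(s1,0,-1)
state=s1 head=2 tape=10[#]00#   (s1,#)→(s0,1,-1)
state=s0 head=1 tape=1[0]100#   (s0,0)→(s2,#,+1)
state=s2 head=2 tape=1#[1]00#   (s2,1)→(s1,1,-1)
state=s1 head=1 tape=1[#]100#   (s1,#)→(s0,1,-1)
state=s0 head=0 tape=[1]1100#   (s0,1)→(s0,0,+1)
state=s0 head=1 tape=0[1]100#   (s0,1)→(s0,0,+1)
state=s0 head=2 tape=00[1]00#   (s0,1)→(s0,0,+1)
state=s0 head=3 tape=000[0]0#   (s0,0)→(s2,#,+1)
state=s2 head=4 tape=000#[0]#   (s2,0)→(s2,1,-1)
state=s2 head=3 tape=000[#]1#
After 10 steps: state s2, head at 3, tape 000#1#.

state s2, head at 3, tape 000#1#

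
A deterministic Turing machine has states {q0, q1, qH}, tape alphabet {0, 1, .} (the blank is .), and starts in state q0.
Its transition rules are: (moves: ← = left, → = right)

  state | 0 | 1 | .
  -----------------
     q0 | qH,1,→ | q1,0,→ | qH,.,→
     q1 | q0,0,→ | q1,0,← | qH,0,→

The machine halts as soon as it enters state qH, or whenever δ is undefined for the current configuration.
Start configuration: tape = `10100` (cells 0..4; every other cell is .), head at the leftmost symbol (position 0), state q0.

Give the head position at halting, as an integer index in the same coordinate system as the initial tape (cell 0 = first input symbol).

5

q0 | [1]0100.   read 1 → write 0, move →, go to q1
q1 | 0[0]100.   read 0 → write 0, move →, go to q0
q0 | 00[1]00.   read 1 → write 0, move →, go to q1
q1 | 000[0]0.   read 0 → write 0, move →, go to q0
q0 | 0000[0].   read 0 → write 1, move →, go to qH
qH | 00001[.]
At halt the head is at cell 5.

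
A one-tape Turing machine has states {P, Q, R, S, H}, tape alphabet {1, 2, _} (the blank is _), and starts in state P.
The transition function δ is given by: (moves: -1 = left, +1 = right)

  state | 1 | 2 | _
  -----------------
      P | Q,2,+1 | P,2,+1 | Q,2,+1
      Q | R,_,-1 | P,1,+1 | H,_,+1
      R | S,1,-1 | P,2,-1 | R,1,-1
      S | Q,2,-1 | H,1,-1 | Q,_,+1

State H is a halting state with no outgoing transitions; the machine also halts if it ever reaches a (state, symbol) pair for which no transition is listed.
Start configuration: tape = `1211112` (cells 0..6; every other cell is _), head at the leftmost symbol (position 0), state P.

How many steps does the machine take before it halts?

state=P head=0 tape=[1]211112___   (P,1)→(Q,2,+1)
state=Q head=1 tape=2[2]11112___   (Q,2)→(P,1,+1)
state=P head=2 tape=21[1]1112___   (P,1)→(Q,2,+1)
state=Q head=3 tape=212[1]112___   (Q,1)→(R,_,-1)
state=R head=2 tape=21[2]_112___   (R,2)→(P,2,-1)
state=P head=1 tape=2[1]2_112___   (P,1)→(Q,2,+1)
state=Q head=2 tape=22[2]_112___   (Q,2)→(P,1,+1)
state=P head=3 tape=221[_]112___   (P,_)→(Q,2,+1)
state=Q head=4 tape=2212[1]12___   (Q,1)→(R,_,-1)
state=R head=3 tape=221[2]_12___   (R,2)→(P,2,-1)
state=P head=2 tape=22[1]2_12___   (P,1)→(Q,2,+1)
state=Q head=3 tape=222[2]_12___   (Q,2)→(P,1,+1)
state=P head=4 tape=2221[_]12___   (P,_)→(Q,2,+1)
state=Q head=5 tape=22212[1]2___   (Q,1)→(R,_,-1)
state=R head=4 tape=2221[2]_2___   (R,2)→(P,2,-1)
state=P head=3 tape=222[1]2_2___   (P,1)→(Q,2,+1)
state=Q head=4 tape=2222[2]_2___   (Q,2)→(P,1,+1)
state=P head=5 tape=22221[_]2___   (P,_)→(Q,2,+1)
state=Q head=6 tape=222212[2]___   (Q,2)→(P,1,+1)
state=P head=7 tape=2222121[_]__   (P,_)→(Q,2,+1)
state=Q head=8 tape=22221212[_]_   (Q,_)→(H,_,+1)
state=H head=9 tape=22221212_[_]
M halts after 21 transitions.

21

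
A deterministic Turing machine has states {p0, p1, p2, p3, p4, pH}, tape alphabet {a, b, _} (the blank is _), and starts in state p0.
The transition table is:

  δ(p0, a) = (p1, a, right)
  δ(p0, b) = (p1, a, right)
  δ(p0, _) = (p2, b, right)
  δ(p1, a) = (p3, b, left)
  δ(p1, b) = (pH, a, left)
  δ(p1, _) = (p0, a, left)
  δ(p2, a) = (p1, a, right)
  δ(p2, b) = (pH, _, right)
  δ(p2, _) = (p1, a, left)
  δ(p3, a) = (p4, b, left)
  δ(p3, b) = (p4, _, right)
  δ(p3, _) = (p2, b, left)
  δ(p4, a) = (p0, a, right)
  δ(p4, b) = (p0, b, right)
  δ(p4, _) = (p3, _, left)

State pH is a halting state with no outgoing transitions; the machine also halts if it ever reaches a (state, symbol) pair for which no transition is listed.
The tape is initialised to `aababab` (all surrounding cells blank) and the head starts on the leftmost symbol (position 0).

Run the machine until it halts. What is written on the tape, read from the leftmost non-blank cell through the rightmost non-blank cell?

baab_bbbabab

p0 | _____[a]ababab   read a → write a, move right, go to p1
p1 | _____a[a]babab   read a → write b, move left, go to p3
p3 | _____[a]bbabab   read a → write b, move left, go to p4
p4 | ____[_]bbbabab   read _ → write _, move left, go to p3
p3 | ___[_]_bbbabab   read _ → write b, move left, go to p2
p2 | __[_]b_bbbabab   read _ → write a, move left, go to p1
p1 | _[_]ab_bbbabab   read _ → write a, move left, go to p0
p0 | [_]aab_bbbabab   read _ → write b, move right, go to p2
p2 | b[a]ab_bbbabab   read a → write a, move right, go to p1
p1 | ba[a]b_bbbabab   read a → write b, move left, go to p3
p3 | b[a]bb_bbbabab   read a → write b, move left, go to p4
p4 | [b]bbb_bbbabab   read b → write b, move right, go to p0
p0 | b[b]bb_bbbabab   read b → write a, move right, go to p1
p1 | ba[b]b_bbbabab   read b → write a, move left, go to pH
pH | b[a]ab_bbbabab
The non-blank tape span at halt is baab_bbbabab.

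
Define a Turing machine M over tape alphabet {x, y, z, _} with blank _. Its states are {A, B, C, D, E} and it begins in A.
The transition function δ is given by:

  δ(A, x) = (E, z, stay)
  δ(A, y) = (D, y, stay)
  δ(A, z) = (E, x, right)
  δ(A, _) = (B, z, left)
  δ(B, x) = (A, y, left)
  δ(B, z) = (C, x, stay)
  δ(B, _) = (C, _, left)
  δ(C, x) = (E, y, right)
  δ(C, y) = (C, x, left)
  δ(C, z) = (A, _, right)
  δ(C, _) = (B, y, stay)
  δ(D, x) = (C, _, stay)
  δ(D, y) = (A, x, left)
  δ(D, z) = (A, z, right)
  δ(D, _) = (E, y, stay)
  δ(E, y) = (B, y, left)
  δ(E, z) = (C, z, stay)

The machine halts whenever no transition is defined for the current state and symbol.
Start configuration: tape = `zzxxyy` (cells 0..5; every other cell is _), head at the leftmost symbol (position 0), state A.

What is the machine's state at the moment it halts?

B

state=A head=0 tape=[z]zxxyy   (A,z)→(E,x,right)
state=E head=1 tape=x[z]xxyy   (E,z)→(C,z,stay)
state=C head=1 tape=x[z]xxyy   (C,z)→(A,_,right)
state=A head=2 tape=x_[x]xyy   (A,x)→(E,z,stay)
state=E head=2 tape=x_[z]xyy   (E,z)→(C,z,stay)
state=C head=2 tape=x_[z]xyy   (C,z)→(A,_,right)
state=A head=3 tape=x__[x]yy   (A,x)→(E,z,stay)
state=E head=3 tape=x__[z]yy   (E,z)→(C,z,stay)
state=C head=3 tape=x__[z]yy   (C,z)→(A,_,right)
state=A head=4 tape=x___[y]y   (A,y)→(D,y,stay)
state=D head=4 tape=x___[y]y   (D,y)→(A,x,left)
state=A head=3 tape=x__[_]xy   (A,_)→(B,z,left)
state=B head=2 tape=x_[_]zxy   (B,_)→(C,_,left)
state=C head=1 tape=x[_]_zxy   (C,_)→(B,y,stay)
state=B head=1 tape=x[y]_zxy
No transition is defined for (B, y); M halts in state B.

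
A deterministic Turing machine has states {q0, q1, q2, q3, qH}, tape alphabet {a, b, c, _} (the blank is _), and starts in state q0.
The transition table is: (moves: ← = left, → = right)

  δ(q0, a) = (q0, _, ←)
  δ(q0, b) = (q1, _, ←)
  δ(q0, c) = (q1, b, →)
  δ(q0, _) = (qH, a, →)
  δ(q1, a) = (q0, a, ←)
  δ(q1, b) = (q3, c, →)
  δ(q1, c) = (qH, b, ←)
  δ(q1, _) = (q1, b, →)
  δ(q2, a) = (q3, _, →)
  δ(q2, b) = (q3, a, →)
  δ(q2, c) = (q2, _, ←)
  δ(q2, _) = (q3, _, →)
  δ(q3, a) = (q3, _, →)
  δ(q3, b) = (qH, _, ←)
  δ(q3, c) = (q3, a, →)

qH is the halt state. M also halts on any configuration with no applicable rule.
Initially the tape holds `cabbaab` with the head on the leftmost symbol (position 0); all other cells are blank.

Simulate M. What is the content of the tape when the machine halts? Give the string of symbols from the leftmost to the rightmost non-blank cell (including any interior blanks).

c_abbaab

state=q0 head=0 tape=_[c]abbaab   (q0,c)→(q1,b,→)
state=q1 head=1 tape=_b[a]bbaab   (q1,a)→(q0,a,←)
state=q0 head=0 tape=_[b]abbaab   (q0,b)→(q1,_,←)
state=q1 head=-1 tape=[_]_abbaab   (q1,_)→(q1,b,→)
state=q1 head=0 tape=b[_]abbaab   (q1,_)→(q1,b,→)
state=q1 head=1 tape=bb[a]bbaab   (q1,a)→(q0,a,←)
state=q0 head=0 tape=b[b]abbaab   (q0,b)→(q1,_,←)
state=q1 head=-1 tape=[b]_abbaab   (q1,b)→(q3,c,→)
state=q3 head=0 tape=c[_]abbaab
The non-blank tape span at halt is c_abbaab.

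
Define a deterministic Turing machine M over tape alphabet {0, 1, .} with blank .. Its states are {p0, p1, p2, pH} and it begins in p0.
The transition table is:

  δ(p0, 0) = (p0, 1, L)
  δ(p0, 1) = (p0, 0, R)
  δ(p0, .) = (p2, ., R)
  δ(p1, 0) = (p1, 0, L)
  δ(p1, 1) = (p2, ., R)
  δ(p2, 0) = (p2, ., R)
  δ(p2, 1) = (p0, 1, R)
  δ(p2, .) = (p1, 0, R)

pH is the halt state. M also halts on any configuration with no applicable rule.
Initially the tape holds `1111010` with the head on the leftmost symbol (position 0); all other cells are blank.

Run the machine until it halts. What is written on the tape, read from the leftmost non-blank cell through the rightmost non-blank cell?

state=p0 head=0 tape=.[1]111010...   (p0,1)→(p0,0,R)
state=p0 head=1 tape=.0[1]11010...   (p0,1)→(p0,0,R)
state=p0 head=2 tape=.00[1]1010...   (p0,1)→(p0,0,R)
state=p0 head=3 tape=.000[1]010...   (p0,1)→(p0,0,R)
state=p0 head=4 tape=.0000[0]10...   (p0,0)→(p0,1,L)
state=p0 head=3 tape=.000[0]110...   (p0,0)→(p0,1,L)
state=p0 head=2 tape=.00[0]1110...   (p0,0)→(p0,1,L)
state=p0 head=1 tape=.0[0]11110...   (p0,0)→(p0,1,L)
state=p0 head=0 tape=.[0]111110...   (p0,0)→(p0,1,L)
state=p0 head=-1 tape=[.]1111110...   (p0,.)→(p2,.,R)
state=p2 head=0 tape=.[1]111110...   (p2,1)→(p0,1,R)
state=p0 head=1 tape=.1[1]11110...   (p0,1)→(p0,0,R)
state=p0 head=2 tape=.10[1]1110...   (p0,1)→(p0,0,R)
state=p0 head=3 tape=.100[1]110...   (p0,1)→(p0,0,R)
state=p0 head=4 tape=.1000[1]10...   (p0,1)→(p0,0,R)
state=p0 head=5 tape=.10000[1]0...   (p0,1)→(p0,0,R)
state=p0 head=6 tape=.100000[0]...   (p0,0)→(p0,1,L)
state=p0 head=5 tape=.10000[0]1...   (p0,0)→(p0,1,L)
state=p0 head=4 tape=.1000[0]11...   (p0,0)→(p0,1,L)
state=p0 head=3 tape=.100[0]111...   (p0,0)→(p0,1,L)
state=p0 head=2 tape=.10[0]1111...   (p0,0)→(p0,1,L)
state=p0 head=1 tape=.1[0]11111...   (p0,0)→(p0,1,L)
state=p0 head=0 tape=.[1]111111...   (p0,1)→(p0,0,R)
state=p0 head=1 tape=.0[1]11111...   (p0,1)→(p0,0,R)
state=p0 head=2 tape=.00[1]1111...   (p0,1)→(p0,0,R)
state=p0 head=3 tape=.000[1]111...   (p0,1)→(p0,0,R)
state=p0 head=4 tape=.0000[1]11...   (p0,1)→(p0,0,R)
state=p0 head=5 tape=.00000[1]1...   (p0,1)→(p0,0,R)
state=p0 head=6 tape=.000000[1]...   (p0,1)→(p0,0,R)
state=p0 head=7 tape=.0000000[.]..   (p0,.)→(p2,.,R)
state=p2 head=8 tape=.0000000.[.].   (p2,.)→(p1,0,R)
state=p1 head=9 tape=.0000000.0[.]
The non-blank tape span at halt is 0000000.0.

0000000.0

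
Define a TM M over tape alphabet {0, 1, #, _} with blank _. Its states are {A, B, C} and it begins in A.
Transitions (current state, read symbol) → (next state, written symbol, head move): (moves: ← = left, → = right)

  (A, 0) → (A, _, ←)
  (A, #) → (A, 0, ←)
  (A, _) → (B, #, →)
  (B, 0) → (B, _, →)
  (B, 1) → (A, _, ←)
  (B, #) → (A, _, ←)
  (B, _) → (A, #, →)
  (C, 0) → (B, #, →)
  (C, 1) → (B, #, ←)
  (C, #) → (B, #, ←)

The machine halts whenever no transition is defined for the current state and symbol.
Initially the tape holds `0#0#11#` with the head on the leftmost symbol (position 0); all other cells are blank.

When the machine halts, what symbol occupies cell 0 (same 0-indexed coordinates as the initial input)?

state=A head=0 tape=__[0]#0#11#   (A,0)→(A,_,←)
state=A head=-1 tape=_[_]_#0#11#   (A,_)→(B,#,→)
state=B head=0 tape=_#[_]#0#11#   (B,_)→(A,#,→)
state=A head=1 tape=_##[#]0#11#   (A,#)→(A,0,←)
state=A head=0 tape=_#[#]00#11#   (A,#)→(A,0,←)
state=A head=-1 tape=_[#]000#11#   (A,#)→(A,0,←)
state=A head=-2 tape=[_]0000#11#   (A,_)→(B,#,→)
state=B head=-1 tape=#[0]000#11#   (B,0)→(B,_,→)
state=B head=0 tape=#_[0]00#11#   (B,0)→(B,_,→)
state=B head=1 tape=#__[0]0#11#   (B,0)→(B,_,→)
state=B head=2 tape=#___[0]#11#   (B,0)→(B,_,→)
state=B head=3 tape=#____[#]11#   (B,#)→(A,_,←)
state=A head=2 tape=#___[_]_11#   (A,_)→(B,#,→)
state=B head=3 tape=#___#[_]11#   (B,_)→(A,#,→)
state=A head=4 tape=#___##[1]1#
Cell 0 holds _ when M halts.

_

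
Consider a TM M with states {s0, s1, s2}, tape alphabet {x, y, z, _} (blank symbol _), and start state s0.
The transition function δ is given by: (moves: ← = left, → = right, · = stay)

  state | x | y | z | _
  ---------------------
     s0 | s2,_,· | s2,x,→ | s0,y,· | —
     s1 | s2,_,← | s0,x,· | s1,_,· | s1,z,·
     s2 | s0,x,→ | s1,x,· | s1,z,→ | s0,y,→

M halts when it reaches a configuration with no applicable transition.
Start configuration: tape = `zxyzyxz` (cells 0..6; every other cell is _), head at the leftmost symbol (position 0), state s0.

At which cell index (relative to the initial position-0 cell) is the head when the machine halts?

state=s0 head=0 tape=[z]xyzyxz__   (s0,z)→(s0,y,·)
state=s0 head=0 tape=[y]xyzyxz__   (s0,y)→(s2,x,→)
state=s2 head=1 tape=x[x]yzyxz__   (s2,x)→(s0,x,→)
state=s0 head=2 tape=xx[y]zyxz__   (s0,y)→(s2,x,→)
state=s2 head=3 tape=xxx[z]yxz__   (s2,z)→(s1,z,→)
state=s1 head=4 tape=xxxz[y]xz__   (s1,y)→(s0,x,·)
state=s0 head=4 tape=xxxz[x]xz__   (s0,x)→(s2,_,·)
state=s2 head=4 tape=xxxz[_]xz__   (s2,_)→(s0,y,→)
state=s0 head=5 tape=xxxzy[x]z__   (s0,x)→(s2,_,·)
state=s2 head=5 tape=xxxzy[_]z__   (s2,_)→(s0,y,→)
state=s0 head=6 tape=xxxzyy[z]__   (s0,z)→(s0,y,·)
state=s0 head=6 tape=xxxzyy[y]__   (s0,y)→(s2,x,→)
state=s2 head=7 tape=xxxzyyx[_]_   (s2,_)→(s0,y,→)
state=s0 head=8 tape=xxxzyyxy[_]
At halt the head is at cell 8.

8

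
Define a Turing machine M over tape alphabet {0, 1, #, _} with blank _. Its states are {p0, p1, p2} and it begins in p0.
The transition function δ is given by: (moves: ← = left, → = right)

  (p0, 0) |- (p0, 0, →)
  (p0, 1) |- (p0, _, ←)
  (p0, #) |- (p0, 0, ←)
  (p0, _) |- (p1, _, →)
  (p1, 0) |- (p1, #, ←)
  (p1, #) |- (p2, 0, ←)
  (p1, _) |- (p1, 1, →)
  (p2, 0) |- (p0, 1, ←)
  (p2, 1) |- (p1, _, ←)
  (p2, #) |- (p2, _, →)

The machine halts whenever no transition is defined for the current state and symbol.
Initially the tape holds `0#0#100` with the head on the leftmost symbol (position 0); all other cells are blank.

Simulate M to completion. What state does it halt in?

p1

state=p0 head=0 tape=__[0]#0#100   (p0,0)→(p0,0,→)
state=p0 head=1 tape=__0[#]0#100   (p0,#)→(p0,0,←)
state=p0 head=0 tape=__[0]00#100   (p0,0)→(p0,0,→)
state=p0 head=1 tape=__0[0]0#100   (p0,0)→(p0,0,→)
state=p0 head=2 tape=__00[0]#100   (p0,0)→(p0,0,→)
state=p0 head=3 tape=__000[#]100   (p0,#)→(p0,0,←)
state=p0 head=2 tape=__00[0]0100   (p0,0)→(p0,0,→)
state=p0 head=3 tape=__000[0]100   (p0,0)→(p0,0,→)
state=p0 head=4 tape=__0000[1]00   (p0,1)→(p0,_,←)
state=p0 head=3 tape=__000[0]_00   (p0,0)→(p0,0,→)
state=p0 head=4 tape=__0000[_]00   (p0,_)→(p1,_,→)
state=p1 head=5 tape=__0000_[0]0   (p1,0)→(p1,#,←)
state=p1 head=4 tape=__0000[_]#0   (p1,_)→(p1,1,→)
state=p1 head=5 tape=__00001[#]0   (p1,#)→(p2,0,←)
state=p2 head=4 tape=__0000[1]00   (p2,1)→(p1,_,←)
state=p1 head=3 tape=__000[0]_00   (p1,0)→(p1,#,←)
state=p1 head=2 tape=__00[0]#_00   (p1,0)→(p1,#,←)
state=p1 head=1 tape=__0[0]##_00   (p1,0)→(p1,#,←)
state=p1 head=0 tape=__[0]###_00   (p1,0)→(p1,#,←)
state=p1 head=-1 tape=_[_]####_00   (p1,_)→(p1,1,→)
state=p1 head=0 tape=_1[#]###_00   (p1,#)→(p2,0,←)
state=p2 head=-1 tape=_[1]0###_00   (p2,1)→(p1,_,←)
state=p1 head=-2 tape=[_]_0###_00   (p1,_)→(p1,1,→)
state=p1 head=-1 tape=1[_]0###_00   (p1,_)→(p1,1,→)
state=p1 head=0 tape=11[0]###_00   (p1,0)→(p1,#,←)
state=p1 head=-1 tape=1[1]####_00
No transition is defined for (p1, 1); M halts in state p1.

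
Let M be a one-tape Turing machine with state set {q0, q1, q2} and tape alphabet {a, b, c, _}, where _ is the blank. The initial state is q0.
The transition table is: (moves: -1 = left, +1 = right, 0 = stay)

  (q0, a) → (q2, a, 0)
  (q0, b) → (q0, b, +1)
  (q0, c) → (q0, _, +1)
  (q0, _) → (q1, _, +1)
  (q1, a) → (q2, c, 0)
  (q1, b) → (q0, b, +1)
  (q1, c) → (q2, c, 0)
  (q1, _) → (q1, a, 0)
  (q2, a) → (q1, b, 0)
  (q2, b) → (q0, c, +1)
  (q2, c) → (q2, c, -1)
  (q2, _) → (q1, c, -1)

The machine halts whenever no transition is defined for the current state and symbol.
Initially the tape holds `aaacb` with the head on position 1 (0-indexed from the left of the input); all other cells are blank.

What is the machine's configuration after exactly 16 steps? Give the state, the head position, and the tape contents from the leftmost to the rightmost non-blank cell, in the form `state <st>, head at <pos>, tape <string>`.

q0 | a[a]acb___   read a → write a, move 0, go to q2
q2 | a[a]acb___   read a → write b, move 0, go to q1
q1 | a[b]acb___   read b → write b, move +1, go to q0
q0 | ab[a]cb___   read a → write a, move 0, go to q2
q2 | ab[a]cb___   read a → write b, move 0, go to q1
q1 | ab[b]cb___   read b → write b, move +1, go to q0
q0 | abb[c]b___   read c → write _, move +1, go to q0
q0 | abb_[b]___   read b → write b, move +1, go to q0
q0 | abb_b[_]__   read _ → write _, move +1, go to q1
q1 | abb_b_[_]_   read _ → write a, move 0, go to q1
q1 | abb_b_[a]_   read a → write c, move 0, go to q2
q2 | abb_b_[c]_   read c → write c, move -1, go to q2
q2 | abb_b[_]c_   read _ → write c, move -1, go to q1
q1 | abb_[b]cc_   read b → write b, move +1, go to q0
q0 | abb_b[c]c_   read c → write _, move +1, go to q0
q0 | abb_b_[c]_   read c → write _, move +1, go to q0
q0 | abb_b__[_]
After 16 steps: state q0, head at 7, tape abb_b.

state q0, head at 7, tape abb_b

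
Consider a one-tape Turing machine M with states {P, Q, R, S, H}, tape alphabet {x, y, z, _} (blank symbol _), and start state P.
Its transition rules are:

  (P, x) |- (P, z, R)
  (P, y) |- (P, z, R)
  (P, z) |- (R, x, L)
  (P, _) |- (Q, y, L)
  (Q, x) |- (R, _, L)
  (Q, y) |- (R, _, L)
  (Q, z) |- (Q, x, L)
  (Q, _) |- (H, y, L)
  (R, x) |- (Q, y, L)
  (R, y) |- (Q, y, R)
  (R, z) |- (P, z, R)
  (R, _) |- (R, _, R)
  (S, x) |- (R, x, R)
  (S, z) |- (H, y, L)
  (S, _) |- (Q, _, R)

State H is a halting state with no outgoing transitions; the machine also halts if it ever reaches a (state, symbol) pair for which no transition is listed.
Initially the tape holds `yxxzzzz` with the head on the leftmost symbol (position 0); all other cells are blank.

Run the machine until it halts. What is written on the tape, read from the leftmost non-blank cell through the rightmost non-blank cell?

state=P head=0 tape=__[y]xxzzzz_   (P,y)→(P,z,R)
state=P head=1 tape=__z[x]xzzzz_   (P,x)→(P,z,R)
state=P head=2 tape=__zz[x]zzzz_   (P,x)→(P,z,R)
state=P head=3 tape=__zzz[z]zzz_   (P,z)→(R,x,L)
state=R head=2 tape=__zz[z]xzzz_   (R,z)→(P,z,R)
state=P head=3 tape=__zzz[x]zzz_   (P,x)→(P,z,R)
state=P head=4 tape=__zzzz[z]zz_   (P,z)→(R,x,L)
state=R head=3 tape=__zzz[z]xzz_   (R,z)→(P,z,R)
state=P head=4 tape=__zzzz[x]zz_   (P,x)→(P,z,R)
state=P head=5 tape=__zzzzz[z]z_   (P,z)→(R,x,L)
state=R head=4 tape=__zzzz[z]xz_   (R,z)→(P,z,R)
state=P head=5 tape=__zzzzz[x]z_   (P,x)→(P,z,R)
state=P head=6 tape=__zzzzzz[z]_   (P,z)→(R,x,L)
state=R head=5 tape=__zzzzz[z]x_   (R,z)→(P,z,R)
state=P head=6 tape=__zzzzzz[x]_   (P,x)→(P,z,R)
state=P head=7 tape=__zzzzzzz[_]   (P,_)→(Q,y,L)
state=Q head=6 tape=__zzzzzz[z]y   (Q,z)→(Q,x,L)
state=Q head=5 tape=__zzzzz[z]xy   (Q,z)→(Q,x,L)
state=Q head=4 tape=__zzzz[z]xxy   (Q,z)→(Q,x,L)
state=Q head=3 tape=__zzz[z]xxxy   (Q,z)→(Q,x,L)
state=Q head=2 tape=__zz[z]xxxxy   (Q,z)→(Q,x,L)
state=Q head=1 tape=__z[z]xxxxxy   (Q,z)→(Q,x,L)
state=Q head=0 tape=__[z]xxxxxxy   (Q,z)→(Q,x,L)
state=Q head=-1 tape=_[_]xxxxxxxy   (Q,_)→(H,y,L)
state=H head=-2 tape=[_]yxxxxxxxy
The non-blank tape span at halt is yxxxxxxxy.

yxxxxxxxy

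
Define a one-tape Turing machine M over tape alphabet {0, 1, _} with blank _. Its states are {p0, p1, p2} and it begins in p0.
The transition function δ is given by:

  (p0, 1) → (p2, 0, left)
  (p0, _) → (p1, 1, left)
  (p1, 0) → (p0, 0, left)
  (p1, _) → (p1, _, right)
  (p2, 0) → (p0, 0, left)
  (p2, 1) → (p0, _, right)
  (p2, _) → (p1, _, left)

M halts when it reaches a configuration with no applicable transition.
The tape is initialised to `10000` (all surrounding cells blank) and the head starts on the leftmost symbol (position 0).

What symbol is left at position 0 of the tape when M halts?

0

p0 | __[1]0000   read 1 → write 0, move left, go to p2
p2 | _[_]00000   read _ → write _, move left, go to p1
p1 | [_]_00000   read _ → write _, move right, go to p1
p1 | _[_]00000   read _ → write _, move right, go to p1
p1 | __[0]0000   read 0 → write 0, move left, go to p0
p0 | _[_]00000   read _ → write 1, move left, go to p1
p1 | [_]100000   read _ → write _, move right, go to p1
p1 | _[1]00000
Cell 0 holds 0 when M halts.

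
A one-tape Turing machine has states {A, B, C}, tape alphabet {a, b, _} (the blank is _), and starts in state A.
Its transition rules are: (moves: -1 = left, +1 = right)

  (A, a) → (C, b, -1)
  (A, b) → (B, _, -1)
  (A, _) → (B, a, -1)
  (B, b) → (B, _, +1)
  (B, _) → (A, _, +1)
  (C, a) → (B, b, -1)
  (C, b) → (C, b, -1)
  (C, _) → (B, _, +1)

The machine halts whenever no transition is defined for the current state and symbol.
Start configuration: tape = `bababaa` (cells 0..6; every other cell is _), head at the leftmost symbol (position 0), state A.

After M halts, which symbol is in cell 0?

A | _[b]ababaa   read b → write _, move -1, go to B
B | [_]_ababaa   read _ → write _, move +1, go to A
A | _[_]ababaa   read _ → write a, move -1, go to B
B | [_]aababaa   read _ → write _, move +1, go to A
A | _[a]ababaa   read a → write b, move -1, go to C
C | [_]bababaa   read _ → write _, move +1, go to B
B | _[b]ababaa   read b → write _, move +1, go to B
B | __[a]babaa
Cell 0 holds _ when M halts.

_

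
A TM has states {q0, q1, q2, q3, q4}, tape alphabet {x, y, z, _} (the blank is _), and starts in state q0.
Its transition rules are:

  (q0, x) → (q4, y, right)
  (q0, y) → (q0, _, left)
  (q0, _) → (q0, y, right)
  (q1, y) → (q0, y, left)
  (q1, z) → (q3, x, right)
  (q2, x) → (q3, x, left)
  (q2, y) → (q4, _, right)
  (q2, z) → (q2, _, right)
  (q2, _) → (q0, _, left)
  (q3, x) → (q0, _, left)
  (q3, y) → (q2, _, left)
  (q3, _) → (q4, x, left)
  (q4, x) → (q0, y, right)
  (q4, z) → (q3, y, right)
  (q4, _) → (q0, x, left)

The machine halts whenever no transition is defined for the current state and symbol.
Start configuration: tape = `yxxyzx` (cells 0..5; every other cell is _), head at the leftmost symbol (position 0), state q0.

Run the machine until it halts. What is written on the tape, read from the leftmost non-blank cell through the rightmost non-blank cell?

yyyyyyzx

q0 | __[y]xxyzx   read y → write _, move left, go to q0
q0 | _[_]_xxyzx   read _ → write y, move right, go to q0
q0 | _y[_]xxyzx   read _ → write y, move right, go to q0
q0 | _yy[x]xyzx   read x → write y, move right, go to q4
q4 | _yyy[x]yzx   read x → write y, move right, go to q0
q0 | _yyyy[y]zx   read y → write _, move left, go to q0
q0 | _yyy[y]_zx   read y → write _, move left, go to q0
q0 | _yy[y]__zx   read y → write _, move left, go to q0
q0 | _y[y]___zx   read y → write _, move left, go to q0
q0 | _[y]____zx   read y → write _, move left, go to q0
q0 | [_]_____zx   read _ → write y, move right, go to q0
q0 | y[_]____zx   read _ → write y, move right, go to q0
q0 | yy[_]___zx   read _ → write y, move right, go to q0
q0 | yyy[_]__zx   read _ → write y, move right, go to q0
q0 | yyyy[_]_zx   read _ → write y, move right, go to q0
q0 | yyyyy[_]zx   read _ → write y, move right, go to q0
q0 | yyyyyy[z]x
The non-blank tape span at halt is yyyyyyzx.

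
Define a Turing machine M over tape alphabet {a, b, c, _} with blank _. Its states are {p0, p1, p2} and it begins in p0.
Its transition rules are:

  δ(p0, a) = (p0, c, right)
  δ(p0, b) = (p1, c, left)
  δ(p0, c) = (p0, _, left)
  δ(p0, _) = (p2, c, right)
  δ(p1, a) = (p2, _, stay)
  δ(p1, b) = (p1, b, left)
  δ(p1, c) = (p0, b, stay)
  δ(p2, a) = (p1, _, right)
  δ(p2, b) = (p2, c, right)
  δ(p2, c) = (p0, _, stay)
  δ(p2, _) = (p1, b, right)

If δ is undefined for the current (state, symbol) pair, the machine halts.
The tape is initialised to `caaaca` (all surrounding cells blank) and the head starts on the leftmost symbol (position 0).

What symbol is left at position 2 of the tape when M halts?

state=p0 head=0 tape=__[c]aaaca   (p0,c)→(p0,_,left)
state=p0 head=-1 tape=_[_]_aaaca   (p0,_)→(p2,c,right)
state=p2 head=0 tape=_c[_]aaaca   (p2,_)→(p1,b,right)
state=p1 head=1 tape=_cb[a]aaca   (p1,a)→(p2,_,stay)
state=p2 head=1 tape=_cb[_]aaca   (p2,_)→(p1,b,right)
state=p1 head=2 tape=_cbb[a]aca   (p1,a)→(p2,_,stay)
state=p2 head=2 tape=_cbb[_]aca   (p2,_)→(p1,b,right)
state=p1 head=3 tape=_cbbb[a]ca   (p1,a)→(p2,_,stay)
state=p2 head=3 tape=_cbbb[_]ca   (p2,_)→(p1,b,right)
state=p1 head=4 tape=_cbbbb[c]a   (p1,c)→(p0,b,stay)
state=p0 head=4 tape=_cbbbb[b]a   (p0,b)→(p1,c,left)
state=p1 head=3 tape=_cbbb[b]ca   (p1,b)→(p1,b,left)
state=p1 head=2 tape=_cbb[b]bca   (p1,b)→(p1,b,left)
state=p1 head=1 tape=_cb[b]bbca   (p1,b)→(p1,b,left)
state=p1 head=0 tape=_c[b]bbbca   (p1,b)→(p1,b,left)
state=p1 head=-1 tape=_[c]bbbbca   (p1,c)→(p0,b,stay)
state=p0 head=-1 tape=_[b]bbbbca   (p0,b)→(p1,c,left)
state=p1 head=-2 tape=[_]cbbbbca
Cell 2 holds b when M halts.

b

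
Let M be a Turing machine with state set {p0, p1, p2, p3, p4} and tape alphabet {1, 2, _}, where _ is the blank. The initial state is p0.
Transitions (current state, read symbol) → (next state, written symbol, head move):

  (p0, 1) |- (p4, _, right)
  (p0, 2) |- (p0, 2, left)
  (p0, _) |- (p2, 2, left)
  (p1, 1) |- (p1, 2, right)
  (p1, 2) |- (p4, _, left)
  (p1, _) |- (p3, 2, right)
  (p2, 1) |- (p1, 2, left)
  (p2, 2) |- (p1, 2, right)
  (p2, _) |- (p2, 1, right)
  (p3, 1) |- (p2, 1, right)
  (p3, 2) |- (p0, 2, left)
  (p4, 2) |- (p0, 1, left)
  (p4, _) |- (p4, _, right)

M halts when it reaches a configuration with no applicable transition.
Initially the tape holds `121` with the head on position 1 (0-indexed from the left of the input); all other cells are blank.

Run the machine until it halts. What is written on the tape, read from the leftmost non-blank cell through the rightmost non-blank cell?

12222

p0 | _1[2]1__   read 2 → write 2, move left, go to p0
p0 | _[1]21__   read 1 → write _, move right, go to p4
p4 | __[2]1__   read 2 → write 1, move left, go to p0
p0 | _[_]11__   read _ → write 2, move left, go to p2
p2 | [_]211__   read _ → write 1, move right, go to p2
p2 | 1[2]11__   read 2 → write 2, move right, go to p1
p1 | 12[1]1__   read 1 → write 2, move right, go to p1
p1 | 122[1]__   read 1 → write 2, move right, go to p1
p1 | 1222[_]_   read _ → write 2, move right, go to p3
p3 | 12222[_]
The non-blank tape span at halt is 12222.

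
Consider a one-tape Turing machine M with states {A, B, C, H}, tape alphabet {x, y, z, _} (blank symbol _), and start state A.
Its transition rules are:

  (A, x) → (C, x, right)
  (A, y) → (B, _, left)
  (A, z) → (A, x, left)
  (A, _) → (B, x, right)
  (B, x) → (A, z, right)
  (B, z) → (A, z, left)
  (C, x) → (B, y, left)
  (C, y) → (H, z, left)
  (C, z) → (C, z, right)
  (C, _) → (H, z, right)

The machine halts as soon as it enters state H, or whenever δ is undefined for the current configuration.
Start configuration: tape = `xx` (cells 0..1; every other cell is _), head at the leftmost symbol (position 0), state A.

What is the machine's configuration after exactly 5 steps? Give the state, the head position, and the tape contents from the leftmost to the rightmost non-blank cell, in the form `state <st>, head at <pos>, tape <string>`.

A | _[x]x   read x → write x, move right, go to C
C | _x[x]   read x → write y, move left, go to B
B | _[x]y   read x → write z, move right, go to A
A | _z[y]   read y → write _, move left, go to B
B | _[z]_   read z → write z, move left, go to A
A | [_]z_
After 5 steps: state A, head at -1, tape z.

state A, head at -1, tape z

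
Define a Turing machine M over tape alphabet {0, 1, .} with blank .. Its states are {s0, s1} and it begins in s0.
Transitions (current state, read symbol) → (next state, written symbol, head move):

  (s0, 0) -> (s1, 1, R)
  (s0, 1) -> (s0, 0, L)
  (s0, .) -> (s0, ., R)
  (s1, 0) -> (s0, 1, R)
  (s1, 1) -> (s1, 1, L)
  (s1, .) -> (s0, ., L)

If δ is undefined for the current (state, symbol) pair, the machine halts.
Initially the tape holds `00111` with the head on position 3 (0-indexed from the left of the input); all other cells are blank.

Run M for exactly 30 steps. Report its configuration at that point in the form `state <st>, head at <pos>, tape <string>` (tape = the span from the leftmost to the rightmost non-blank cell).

s0 | ..001[1]1   read 1 → write 0, move L, go to s0
s0 | ..00[1]01   read 1 → write 0, move L, go to s0
s0 | ..0[0]001   read 0 → write 1, move R, go to s1
s1 | ..01[0]01   read 0 → write 1, move R, go to s0
s0 | ..011[0]1   read 0 → write 1, move R, go to s1
s1 | ..0111[1]   read 1 → write 1, move L, go to s1
s1 | ..011[1]1   read 1 → write 1, move L, go to s1
s1 | ..01[1]11   read 1 → write 1, move L, go to s1
s1 | ..0[1]111   read 1 → write 1, move L, go to s1
s1 | ..[0]1111   read 0 → write 1, move R, go to s0
s0 | ..1[1]111   read 1 → write 0, move L, go to s0
s0 | ..[1]0111   read 1 → write 0, move L, go to s0
s0 | .[.]00111   read . → write ., move R, go to s0
s0 | ..[0]0111   read 0 → write 1, move R, go to s1
s1 | ..1[0]111   read 0 → write 1, move R, go to s0
s0 | ..11[1]11   read 1 → write 0, move L, go to s0
s0 | ..1[1]011   read 1 → write 0, move L, go to s0
s0 | ..[1]0011   read 1 → write 0, move L, go to s0
s0 | .[.]00011   read . → write ., move R, go to s0
s0 | ..[0]0011   read 0 → write 1, move R, go to s1
s1 | ..1[0]011   read 0 → write 1, move R, go to s0
s0 | ..11[0]11   read 0 → write 1, move R, go to s1
s1 | ..111[1]1   read 1 → write 1, move L, go to s1
s1 | ..11[1]11   read 1 → write 1, move L, go to s1
s1 | ..1[1]111   read 1 → write 1, move L, go to s1
s1 | ..[1]1111   read 1 → write 1, move L, go to s1
s1 | .[.]11111   read . → write ., move L, go to s0
s0 | [.].11111   read . → write ., move R, go to s0
s0 | .[.]11111   read . → write ., move R, go to s0
s0 | ..[1]1111   read 1 → write 0, move L, go to s0
s0 | .[.]01111
After 30 steps: state s0, head at -1, tape 01111.

state s0, head at -1, tape 01111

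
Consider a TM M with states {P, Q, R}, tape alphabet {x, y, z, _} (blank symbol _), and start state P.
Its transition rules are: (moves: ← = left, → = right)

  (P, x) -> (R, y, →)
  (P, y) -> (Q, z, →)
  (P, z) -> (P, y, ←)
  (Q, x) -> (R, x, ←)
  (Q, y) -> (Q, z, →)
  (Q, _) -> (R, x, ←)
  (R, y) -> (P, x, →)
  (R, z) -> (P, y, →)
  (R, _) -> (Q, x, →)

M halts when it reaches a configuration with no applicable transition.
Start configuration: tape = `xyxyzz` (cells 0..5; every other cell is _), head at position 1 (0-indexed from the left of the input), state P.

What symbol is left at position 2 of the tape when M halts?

state=P head=1 tape=x[y]xyzz_   (P,y)→(Q,z,→)
state=Q head=2 tape=xz[x]yzz_   (Q,x)→(R,x,←)
state=R head=1 tape=x[z]xyzz_   (R,z)→(P,y,→)
state=P head=2 tape=xy[x]yzz_   (P,x)→(R,y,→)
state=R head=3 tape=xyy[y]zz_   (R,y)→(P,x,→)
state=P head=4 tape=xyyx[z]z_   (P,z)→(P,y,←)
state=P head=3 tape=xyy[x]yz_   (P,x)→(R,y,→)
state=R head=4 tape=xyyy[y]z_   (R,y)→(P,x,→)
state=P head=5 tape=xyyyx[z]_   (P,z)→(P,y,←)
state=P head=4 tape=xyyy[x]y_   (P,x)→(R,y,→)
state=R head=5 tape=xyyyy[y]_   (R,y)→(P,x,→)
state=P head=6 tape=xyyyyx[_]
Cell 2 holds y when M halts.

y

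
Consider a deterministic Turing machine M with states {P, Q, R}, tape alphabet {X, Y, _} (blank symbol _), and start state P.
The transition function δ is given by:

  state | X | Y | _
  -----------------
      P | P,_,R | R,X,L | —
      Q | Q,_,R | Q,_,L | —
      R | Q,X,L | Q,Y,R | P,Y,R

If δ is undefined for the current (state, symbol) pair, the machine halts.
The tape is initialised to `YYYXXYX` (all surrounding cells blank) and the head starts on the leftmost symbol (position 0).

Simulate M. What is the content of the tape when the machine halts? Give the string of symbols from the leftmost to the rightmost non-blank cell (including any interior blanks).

YYY__Y

state=P head=0 tape=_[Y]YYXXYX_   (P,Y)→(R,X,L)
state=R head=-1 tape=[_]XYYXXYX_   (R,_)→(P,Y,R)
state=P head=0 tape=Y[X]YYXXYX_   (P,X)→(P,_,R)
state=P head=1 tape=Y_[Y]YXXYX_   (P,Y)→(R,X,L)
state=R head=0 tape=Y[_]XYXXYX_   (R,_)→(P,Y,R)
state=P head=1 tape=YY[X]YXXYX_   (P,X)→(P,_,R)
state=P head=2 tape=YY_[Y]XXYX_   (P,Y)→(R,X,L)
state=R head=1 tape=YY[_]XXXYX_   (R,_)→(P,Y,R)
state=P head=2 tape=YYY[X]XXYX_   (P,X)→(P,_,R)
state=P head=3 tape=YYY_[X]XYX_   (P,X)→(P,_,R)
state=P head=4 tape=YYY__[X]YX_   (P,X)→(P,_,R)
state=P head=5 tape=YYY___[Y]X_   (P,Y)→(R,X,L)
state=R head=4 tape=YYY__[_]XX_   (R,_)→(P,Y,R)
state=P head=5 tape=YYY__Y[X]X_   (P,X)→(P,_,R)
state=P head=6 tape=YYY__Y_[X]_   (P,X)→(P,_,R)
state=P head=7 tape=YYY__Y__[_]
The non-blank tape span at halt is YYY__Y.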